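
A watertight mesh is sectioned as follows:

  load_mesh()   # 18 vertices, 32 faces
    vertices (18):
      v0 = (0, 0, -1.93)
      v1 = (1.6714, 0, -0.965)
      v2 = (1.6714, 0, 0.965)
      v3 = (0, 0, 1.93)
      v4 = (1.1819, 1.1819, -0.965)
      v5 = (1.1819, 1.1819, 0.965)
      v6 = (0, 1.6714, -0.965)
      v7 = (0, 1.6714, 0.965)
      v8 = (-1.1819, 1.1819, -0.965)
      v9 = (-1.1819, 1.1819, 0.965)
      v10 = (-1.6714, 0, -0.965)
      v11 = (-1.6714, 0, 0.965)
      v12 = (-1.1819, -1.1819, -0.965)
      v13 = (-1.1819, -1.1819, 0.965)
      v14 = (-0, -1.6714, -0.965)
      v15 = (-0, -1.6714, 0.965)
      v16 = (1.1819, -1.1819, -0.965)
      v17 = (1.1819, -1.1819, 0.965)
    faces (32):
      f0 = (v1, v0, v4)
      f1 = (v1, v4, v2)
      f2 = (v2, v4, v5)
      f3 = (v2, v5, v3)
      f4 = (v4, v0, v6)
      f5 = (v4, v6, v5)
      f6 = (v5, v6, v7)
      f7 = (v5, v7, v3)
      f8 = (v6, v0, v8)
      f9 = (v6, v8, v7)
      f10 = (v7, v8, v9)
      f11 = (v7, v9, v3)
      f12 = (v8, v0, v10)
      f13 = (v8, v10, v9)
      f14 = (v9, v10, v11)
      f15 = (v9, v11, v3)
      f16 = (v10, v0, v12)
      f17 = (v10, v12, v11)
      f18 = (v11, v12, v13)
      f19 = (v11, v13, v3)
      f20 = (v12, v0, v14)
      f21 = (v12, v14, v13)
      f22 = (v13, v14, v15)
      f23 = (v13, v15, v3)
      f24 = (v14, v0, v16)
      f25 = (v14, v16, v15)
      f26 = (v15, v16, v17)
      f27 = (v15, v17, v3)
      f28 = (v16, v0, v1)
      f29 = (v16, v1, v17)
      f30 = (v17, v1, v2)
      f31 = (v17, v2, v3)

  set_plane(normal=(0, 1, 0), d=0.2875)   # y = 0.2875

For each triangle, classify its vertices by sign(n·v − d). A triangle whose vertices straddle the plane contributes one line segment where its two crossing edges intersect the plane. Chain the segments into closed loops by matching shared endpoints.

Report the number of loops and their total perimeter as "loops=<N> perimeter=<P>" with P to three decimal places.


loops=1 perimeter=10.884

Straddling triangles (12 of 32):
  (v1,v0,v4) [--+] → (0.2875, 0.2875, -1.69526)–(1.55233, 0.2875, -0.965)  len=1.4605
  (v1,v4,v2) [-+-] → (1.55233, 0.2875, -0.965)–(1.55233, 0.2875, 0.495523)  len=1.4605
  (v2,v4,v5) [-++] → (1.55233, 0.2875, 0.495523)–(1.55233, 0.2875, 0.965)  len=0.4695
  (v2,v5,v3) [-+-] → (1.55233, 0.2875, 0.965)–(0.2875, 0.2875, 1.69526)  len=1.4605
  (v4,v0,v6) [+-+] → (0.2875, 0.2875, -1.69526)–(0, 0.2875, -1.76401)  len=0.2956
  (v5,v7,v3) [++-] → (0, 0.2875, 1.76401)–(0.2875, 0.2875, 1.69526)  len=0.2956
  (v6,v0,v8) [+-+] → (0, 0.2875, -1.76401)–(-0.2875, 0.2875, -1.69526)  len=0.2956
  (v7,v9,v3) [++-] → (-0.2875, 0.2875, 1.69526)–(0, 0.2875, 1.76401)  len=0.2956
  (v8,v0,v10) [+--] → (-0.2875, 0.2875, -1.69526)–(-1.55233, 0.2875, -0.965)  len=1.4605
  (v8,v10,v9) [+-+] → (-1.55233, 0.2875, -0.965)–(-1.55233, 0.2875, -0.495523)  len=0.4695
  (v9,v10,v11) [+--] → (-1.55233, 0.2875, -0.495523)–(-1.55233, 0.2875, 0.965)  len=1.4605
  (v9,v11,v3) [+--] → (-1.55233, 0.2875, 0.965)–(-0.2875, 0.2875, 1.69526)  len=1.4605

Chained into 1 loop(s):
  loop 1: 12 segments, perimeter = 10.8844
Total perimeter = 10.884


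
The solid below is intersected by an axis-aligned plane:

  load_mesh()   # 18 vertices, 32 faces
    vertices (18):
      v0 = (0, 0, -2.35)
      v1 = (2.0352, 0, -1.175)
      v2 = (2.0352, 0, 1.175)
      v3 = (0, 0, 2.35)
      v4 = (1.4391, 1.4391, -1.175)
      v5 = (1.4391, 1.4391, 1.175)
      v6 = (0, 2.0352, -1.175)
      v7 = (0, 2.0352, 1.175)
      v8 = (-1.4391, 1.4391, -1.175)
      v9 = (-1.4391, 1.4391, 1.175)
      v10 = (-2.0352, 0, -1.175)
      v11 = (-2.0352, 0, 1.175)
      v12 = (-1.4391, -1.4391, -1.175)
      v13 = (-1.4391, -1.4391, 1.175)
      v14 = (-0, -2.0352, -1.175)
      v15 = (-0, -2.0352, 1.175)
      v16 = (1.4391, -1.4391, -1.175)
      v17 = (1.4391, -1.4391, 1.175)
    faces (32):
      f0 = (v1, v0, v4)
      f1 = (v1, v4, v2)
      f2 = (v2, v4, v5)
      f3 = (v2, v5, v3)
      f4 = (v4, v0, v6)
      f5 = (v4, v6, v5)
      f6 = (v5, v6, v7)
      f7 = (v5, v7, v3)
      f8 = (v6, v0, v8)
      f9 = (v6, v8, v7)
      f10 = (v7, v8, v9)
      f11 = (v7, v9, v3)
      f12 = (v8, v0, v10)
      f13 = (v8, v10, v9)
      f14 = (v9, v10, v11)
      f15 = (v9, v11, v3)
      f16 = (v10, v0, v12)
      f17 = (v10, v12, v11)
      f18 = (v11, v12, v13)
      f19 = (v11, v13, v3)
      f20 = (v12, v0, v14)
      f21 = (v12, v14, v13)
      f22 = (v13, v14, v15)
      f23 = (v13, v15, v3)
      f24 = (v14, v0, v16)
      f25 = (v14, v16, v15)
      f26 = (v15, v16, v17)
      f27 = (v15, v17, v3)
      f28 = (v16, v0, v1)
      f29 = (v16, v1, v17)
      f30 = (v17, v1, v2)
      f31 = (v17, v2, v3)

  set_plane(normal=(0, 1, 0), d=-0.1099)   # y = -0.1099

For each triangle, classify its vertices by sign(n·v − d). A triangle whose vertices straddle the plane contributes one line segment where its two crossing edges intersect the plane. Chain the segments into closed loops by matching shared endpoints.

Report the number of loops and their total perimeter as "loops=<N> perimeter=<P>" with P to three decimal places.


Straddling triangles (12 of 32):
  (v10,v0,v12) [++-] → (-0.1099, -0.1099, -2.26027)–(-1.98968, -0.1099, -1.175)  len=2.1706
  (v10,v12,v11) [+-+] → (-1.98968, -0.1099, -1.175)–(-1.98968, -0.1099, 0.995537)  len=2.1705
  (v11,v12,v13) [+--] → (-1.98968, -0.1099, 0.995537)–(-1.98968, -0.1099, 1.175)  len=0.1795
  (v11,v13,v3) [+-+] → (-1.98968, -0.1099, 1.175)–(-0.1099, -0.1099, 2.26027)  len=2.1706
  (v12,v0,v14) [-+-] → (-0.1099, -0.1099, -2.26027)–(0, -0.1099, -2.28655)  len=0.1130
  (v13,v15,v3) [--+] → (0, -0.1099, 2.28655)–(-0.1099, -0.1099, 2.26027)  len=0.1130
  (v14,v0,v16) [-+-] → (0, -0.1099, -2.28655)–(0.1099, -0.1099, -2.26027)  len=0.1130
  (v15,v17,v3) [--+] → (0.1099, -0.1099, 2.26027)–(0, -0.1099, 2.28655)  len=0.1130
  (v16,v0,v1) [-++] → (0.1099, -0.1099, -2.26027)–(1.98968, -0.1099, -1.175)  len=2.1706
  (v16,v1,v17) [-+-] → (1.98968, -0.1099, -1.175)–(1.98968, -0.1099, -0.995537)  len=0.1795
  (v17,v1,v2) [-++] → (1.98968, -0.1099, -0.995537)–(1.98968, -0.1099, 1.175)  len=2.1705
  (v17,v2,v3) [-++] → (1.98968, -0.1099, 1.175)–(0.1099, -0.1099, 2.26027)  len=2.1706

Chained into 1 loop(s):
  loop 1: 12 segments, perimeter = 13.8343
Total perimeter = 13.834

loops=1 perimeter=13.834


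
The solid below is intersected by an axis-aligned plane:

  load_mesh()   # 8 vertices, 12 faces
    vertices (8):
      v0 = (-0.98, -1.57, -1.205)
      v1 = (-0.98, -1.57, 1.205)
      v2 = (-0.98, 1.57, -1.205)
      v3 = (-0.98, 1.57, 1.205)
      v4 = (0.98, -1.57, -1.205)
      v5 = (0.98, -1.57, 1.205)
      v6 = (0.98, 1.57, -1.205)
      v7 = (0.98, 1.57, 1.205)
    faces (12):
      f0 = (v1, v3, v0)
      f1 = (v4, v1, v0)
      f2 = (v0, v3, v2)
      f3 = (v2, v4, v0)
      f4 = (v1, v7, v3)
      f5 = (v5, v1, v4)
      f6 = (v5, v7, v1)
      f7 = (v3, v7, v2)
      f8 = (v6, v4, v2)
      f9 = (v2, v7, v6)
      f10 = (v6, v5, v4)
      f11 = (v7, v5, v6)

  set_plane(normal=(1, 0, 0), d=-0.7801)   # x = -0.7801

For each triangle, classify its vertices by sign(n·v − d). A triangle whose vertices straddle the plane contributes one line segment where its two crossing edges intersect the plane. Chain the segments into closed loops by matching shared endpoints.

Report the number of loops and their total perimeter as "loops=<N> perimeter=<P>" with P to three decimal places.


loops=1 perimeter=11.100

Straddling triangles (8 of 12):
  (v4,v1,v0) [+--] → (-0.7801, -1.57, 0.959205)–(-0.7801, -1.57, -1.205)  len=2.1642
  (v2,v4,v0) [-+-] → (-0.7801, 1.24975, -1.205)–(-0.7801, -1.57, -1.205)  len=2.8198
  (v1,v7,v3) [-+-] → (-0.7801, -1.24975, 1.205)–(-0.7801, 1.57, 1.205)  len=2.8198
  (v5,v1,v4) [+-+] → (-0.7801, -1.57, 1.205)–(-0.7801, -1.57, 0.959205)  len=0.2458
  (v5,v7,v1) [++-] → (-0.7801, -1.24975, 1.205)–(-0.7801, -1.57, 1.205)  len=0.3202
  (v3,v7,v2) [-+-] → (-0.7801, 1.57, 1.205)–(-0.7801, 1.57, -0.959205)  len=2.1642
  (v6,v4,v2) [++-] → (-0.7801, 1.24975, -1.205)–(-0.7801, 1.57, -1.205)  len=0.3202
  (v2,v7,v6) [-++] → (-0.7801, 1.57, -0.959205)–(-0.7801, 1.57, -1.205)  len=0.2458

Chained into 1 loop(s):
  loop 1: 8 segments, perimeter = 11.1000
Total perimeter = 11.100


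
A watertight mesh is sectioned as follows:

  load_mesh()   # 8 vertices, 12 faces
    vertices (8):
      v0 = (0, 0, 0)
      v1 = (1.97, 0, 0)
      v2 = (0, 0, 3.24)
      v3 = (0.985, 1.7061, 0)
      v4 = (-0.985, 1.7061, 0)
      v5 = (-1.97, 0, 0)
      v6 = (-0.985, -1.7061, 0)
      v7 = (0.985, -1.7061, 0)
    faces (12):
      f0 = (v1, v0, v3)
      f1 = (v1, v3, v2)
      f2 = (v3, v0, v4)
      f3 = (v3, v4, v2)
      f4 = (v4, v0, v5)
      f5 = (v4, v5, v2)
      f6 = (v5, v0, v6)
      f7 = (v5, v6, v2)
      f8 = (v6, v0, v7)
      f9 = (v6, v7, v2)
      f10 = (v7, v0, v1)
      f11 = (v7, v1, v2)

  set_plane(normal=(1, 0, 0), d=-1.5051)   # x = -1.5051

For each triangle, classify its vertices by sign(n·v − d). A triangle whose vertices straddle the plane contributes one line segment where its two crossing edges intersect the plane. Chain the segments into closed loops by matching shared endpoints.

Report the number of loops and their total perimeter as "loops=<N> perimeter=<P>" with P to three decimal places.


loops=1 perimeter=3.831

Straddling triangles (4 of 12):
  (v4,v0,v5) [++-] → (-1.5051, 0, 0)–(-1.5051, 0.805245, 0)  len=0.8052
  (v4,v5,v2) [+-+] → (-1.5051, 0.805245, 0)–(-1.5051, 0, 0.764607)  len=1.1104
  (v5,v0,v6) [-++] → (-1.5051, 0, 0)–(-1.5051, -0.805245, 0)  len=0.8052
  (v5,v6,v2) [-++] → (-1.5051, -0.805245, 0)–(-1.5051, 0, 0.764607)  len=1.1104

Chained into 1 loop(s):
  loop 1: 4 segments, perimeter = 3.8313
Total perimeter = 3.831


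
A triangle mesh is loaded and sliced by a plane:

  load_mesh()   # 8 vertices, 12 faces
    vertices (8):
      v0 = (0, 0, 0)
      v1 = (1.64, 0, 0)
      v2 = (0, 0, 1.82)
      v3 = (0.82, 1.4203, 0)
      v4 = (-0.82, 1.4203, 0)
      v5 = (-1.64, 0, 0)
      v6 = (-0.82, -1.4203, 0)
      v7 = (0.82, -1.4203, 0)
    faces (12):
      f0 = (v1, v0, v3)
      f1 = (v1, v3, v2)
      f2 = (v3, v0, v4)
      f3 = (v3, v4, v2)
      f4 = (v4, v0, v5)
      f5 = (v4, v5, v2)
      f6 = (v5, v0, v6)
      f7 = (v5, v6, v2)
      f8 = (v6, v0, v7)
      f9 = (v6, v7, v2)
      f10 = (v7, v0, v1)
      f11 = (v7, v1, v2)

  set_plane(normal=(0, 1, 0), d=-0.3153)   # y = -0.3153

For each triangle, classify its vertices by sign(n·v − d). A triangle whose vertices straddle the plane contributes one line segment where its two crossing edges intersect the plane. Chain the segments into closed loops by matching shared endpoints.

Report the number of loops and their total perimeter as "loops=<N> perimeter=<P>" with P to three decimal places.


loops=1 perimeter=7.092

Straddling triangles (6 of 12):
  (v5,v0,v6) [++-] → (-0.182036, -0.3153, 0)–(-1.45796, -0.3153, 0)  len=1.2759
  (v5,v6,v2) [+-+] → (-1.45796, -0.3153, 0)–(-0.182036, -0.3153, 1.41597)  len=1.9060
  (v6,v0,v7) [-+-] → (-0.182036, -0.3153, 0)–(0.182036, -0.3153, 0)  len=0.3641
  (v6,v7,v2) [--+] → (0.182036, -0.3153, 1.41597)–(-0.182036, -0.3153, 1.41597)  len=0.3641
  (v7,v0,v1) [-++] → (0.182036, -0.3153, 0)–(1.45796, -0.3153, 0)  len=1.2759
  (v7,v1,v2) [-++] → (1.45796, -0.3153, 0)–(0.182036, -0.3153, 1.41597)  len=1.9060

Chained into 1 loop(s):
  loop 1: 6 segments, perimeter = 7.0921
Total perimeter = 7.092


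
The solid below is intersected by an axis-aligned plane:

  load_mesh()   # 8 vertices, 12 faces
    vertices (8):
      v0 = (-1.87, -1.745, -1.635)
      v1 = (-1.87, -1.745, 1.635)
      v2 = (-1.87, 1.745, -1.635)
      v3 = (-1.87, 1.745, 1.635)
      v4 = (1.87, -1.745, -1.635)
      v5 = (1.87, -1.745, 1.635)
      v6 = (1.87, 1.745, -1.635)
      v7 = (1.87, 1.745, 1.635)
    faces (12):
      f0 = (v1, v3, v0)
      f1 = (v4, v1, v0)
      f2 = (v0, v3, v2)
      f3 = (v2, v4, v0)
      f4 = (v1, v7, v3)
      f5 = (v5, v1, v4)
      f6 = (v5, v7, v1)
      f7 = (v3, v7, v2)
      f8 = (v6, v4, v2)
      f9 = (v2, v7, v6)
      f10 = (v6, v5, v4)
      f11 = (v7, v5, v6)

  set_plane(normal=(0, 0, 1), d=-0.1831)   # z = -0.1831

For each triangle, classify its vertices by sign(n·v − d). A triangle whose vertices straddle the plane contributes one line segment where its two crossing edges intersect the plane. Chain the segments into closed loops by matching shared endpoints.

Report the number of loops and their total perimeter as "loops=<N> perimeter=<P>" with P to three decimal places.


loops=1 perimeter=14.460

Straddling triangles (8 of 12):
  (v1,v3,v0) [++-] → (-1.87, -0.195419, -0.1831)–(-1.87, -1.745, -0.1831)  len=1.5496
  (v4,v1,v0) [-+-] → (0.209417, -1.745, -0.1831)–(-1.87, -1.745, -0.1831)  len=2.0794
  (v0,v3,v2) [-+-] → (-1.87, -0.195419, -0.1831)–(-1.87, 1.745, -0.1831)  len=1.9404
  (v5,v1,v4) [++-] → (0.209417, -1.745, -0.1831)–(1.87, -1.745, -0.1831)  len=1.6606
  (v3,v7,v2) [++-] → (-0.209417, 1.745, -0.1831)–(-1.87, 1.745, -0.1831)  len=1.6606
  (v2,v7,v6) [-+-] → (-0.209417, 1.745, -0.1831)–(1.87, 1.745, -0.1831)  len=2.0794
  (v6,v5,v4) [-+-] → (1.87, 0.195419, -0.1831)–(1.87, -1.745, -0.1831)  len=1.9404
  (v7,v5,v6) [++-] → (1.87, 0.195419, -0.1831)–(1.87, 1.745, -0.1831)  len=1.5496

Chained into 1 loop(s):
  loop 1: 8 segments, perimeter = 14.4600
Total perimeter = 14.460


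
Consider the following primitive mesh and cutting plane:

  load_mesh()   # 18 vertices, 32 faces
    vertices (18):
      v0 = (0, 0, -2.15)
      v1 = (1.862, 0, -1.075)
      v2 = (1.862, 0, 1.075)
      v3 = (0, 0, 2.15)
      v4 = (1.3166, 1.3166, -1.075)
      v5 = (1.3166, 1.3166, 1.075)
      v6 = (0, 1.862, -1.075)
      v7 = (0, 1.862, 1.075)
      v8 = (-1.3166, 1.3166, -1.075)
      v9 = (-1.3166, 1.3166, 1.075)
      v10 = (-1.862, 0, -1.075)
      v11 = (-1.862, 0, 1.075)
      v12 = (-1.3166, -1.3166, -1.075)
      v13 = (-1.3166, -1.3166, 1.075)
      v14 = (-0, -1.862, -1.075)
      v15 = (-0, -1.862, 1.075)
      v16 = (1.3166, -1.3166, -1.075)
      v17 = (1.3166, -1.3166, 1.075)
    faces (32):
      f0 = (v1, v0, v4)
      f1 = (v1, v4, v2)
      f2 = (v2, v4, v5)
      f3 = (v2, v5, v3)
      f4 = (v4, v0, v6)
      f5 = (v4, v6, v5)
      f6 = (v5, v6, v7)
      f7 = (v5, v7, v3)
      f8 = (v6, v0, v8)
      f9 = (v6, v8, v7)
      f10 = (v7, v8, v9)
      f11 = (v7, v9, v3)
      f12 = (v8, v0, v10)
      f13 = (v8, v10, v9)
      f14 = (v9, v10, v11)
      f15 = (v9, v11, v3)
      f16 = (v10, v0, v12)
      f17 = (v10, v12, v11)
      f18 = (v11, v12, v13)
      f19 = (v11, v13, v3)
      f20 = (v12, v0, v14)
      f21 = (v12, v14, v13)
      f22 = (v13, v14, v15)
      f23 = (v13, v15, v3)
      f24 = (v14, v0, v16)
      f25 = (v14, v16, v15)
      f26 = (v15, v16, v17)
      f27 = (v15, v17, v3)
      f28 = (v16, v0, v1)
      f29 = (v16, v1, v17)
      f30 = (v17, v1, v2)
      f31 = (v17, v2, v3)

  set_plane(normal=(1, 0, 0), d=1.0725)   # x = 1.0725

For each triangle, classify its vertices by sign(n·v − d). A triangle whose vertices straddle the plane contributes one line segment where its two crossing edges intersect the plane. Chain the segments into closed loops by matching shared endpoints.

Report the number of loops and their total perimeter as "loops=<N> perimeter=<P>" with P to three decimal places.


Straddling triangles (12 of 32):
  (v1,v0,v4) [+-+] → (1.0725, 0, -1.53081)–(1.0725, 1.0725, -1.27431)  len=1.1027
  (v2,v5,v3) [++-] → (1.0725, 1.0725, 1.27431)–(1.0725, 0, 1.53081)  len=1.1027
  (v4,v0,v6) [+--] → (1.0725, 1.0725, -1.27431)–(1.0725, 1.41772, -1.075)  len=0.3986
  (v4,v6,v5) [+-+] → (1.0725, 1.41772, -1.075)–(1.0725, 1.41772, 0.676386)  len=1.7514
  (v5,v6,v7) [+--] → (1.0725, 1.41772, 0.676386)–(1.0725, 1.41772, 1.075)  len=0.3986
  (v5,v7,v3) [+--] → (1.0725, 1.41772, 1.075)–(1.0725, 1.0725, 1.27431)  len=0.3986
  (v14,v0,v16) [--+] → (1.0725, -1.0725, -1.27431)–(1.0725, -1.41772, -1.075)  len=0.3986
  (v14,v16,v15) [-+-] → (1.0725, -1.41772, -1.075)–(1.0725, -1.41772, -0.676386)  len=0.3986
  (v15,v16,v17) [-++] → (1.0725, -1.41772, -0.676386)–(1.0725, -1.41772, 1.075)  len=1.7514
  (v15,v17,v3) [-+-] → (1.0725, -1.41772, 1.075)–(1.0725, -1.0725, 1.27431)  len=0.3986
  (v16,v0,v1) [+-+] → (1.0725, -1.0725, -1.27431)–(1.0725, 0, -1.53081)  len=1.1027
  (v17,v2,v3) [++-] → (1.0725, 0, 1.53081)–(1.0725, -1.0725, 1.27431)  len=1.1027

Chained into 1 loop(s):
  loop 1: 12 segments, perimeter = 10.3055
Total perimeter = 10.305

loops=1 perimeter=10.305


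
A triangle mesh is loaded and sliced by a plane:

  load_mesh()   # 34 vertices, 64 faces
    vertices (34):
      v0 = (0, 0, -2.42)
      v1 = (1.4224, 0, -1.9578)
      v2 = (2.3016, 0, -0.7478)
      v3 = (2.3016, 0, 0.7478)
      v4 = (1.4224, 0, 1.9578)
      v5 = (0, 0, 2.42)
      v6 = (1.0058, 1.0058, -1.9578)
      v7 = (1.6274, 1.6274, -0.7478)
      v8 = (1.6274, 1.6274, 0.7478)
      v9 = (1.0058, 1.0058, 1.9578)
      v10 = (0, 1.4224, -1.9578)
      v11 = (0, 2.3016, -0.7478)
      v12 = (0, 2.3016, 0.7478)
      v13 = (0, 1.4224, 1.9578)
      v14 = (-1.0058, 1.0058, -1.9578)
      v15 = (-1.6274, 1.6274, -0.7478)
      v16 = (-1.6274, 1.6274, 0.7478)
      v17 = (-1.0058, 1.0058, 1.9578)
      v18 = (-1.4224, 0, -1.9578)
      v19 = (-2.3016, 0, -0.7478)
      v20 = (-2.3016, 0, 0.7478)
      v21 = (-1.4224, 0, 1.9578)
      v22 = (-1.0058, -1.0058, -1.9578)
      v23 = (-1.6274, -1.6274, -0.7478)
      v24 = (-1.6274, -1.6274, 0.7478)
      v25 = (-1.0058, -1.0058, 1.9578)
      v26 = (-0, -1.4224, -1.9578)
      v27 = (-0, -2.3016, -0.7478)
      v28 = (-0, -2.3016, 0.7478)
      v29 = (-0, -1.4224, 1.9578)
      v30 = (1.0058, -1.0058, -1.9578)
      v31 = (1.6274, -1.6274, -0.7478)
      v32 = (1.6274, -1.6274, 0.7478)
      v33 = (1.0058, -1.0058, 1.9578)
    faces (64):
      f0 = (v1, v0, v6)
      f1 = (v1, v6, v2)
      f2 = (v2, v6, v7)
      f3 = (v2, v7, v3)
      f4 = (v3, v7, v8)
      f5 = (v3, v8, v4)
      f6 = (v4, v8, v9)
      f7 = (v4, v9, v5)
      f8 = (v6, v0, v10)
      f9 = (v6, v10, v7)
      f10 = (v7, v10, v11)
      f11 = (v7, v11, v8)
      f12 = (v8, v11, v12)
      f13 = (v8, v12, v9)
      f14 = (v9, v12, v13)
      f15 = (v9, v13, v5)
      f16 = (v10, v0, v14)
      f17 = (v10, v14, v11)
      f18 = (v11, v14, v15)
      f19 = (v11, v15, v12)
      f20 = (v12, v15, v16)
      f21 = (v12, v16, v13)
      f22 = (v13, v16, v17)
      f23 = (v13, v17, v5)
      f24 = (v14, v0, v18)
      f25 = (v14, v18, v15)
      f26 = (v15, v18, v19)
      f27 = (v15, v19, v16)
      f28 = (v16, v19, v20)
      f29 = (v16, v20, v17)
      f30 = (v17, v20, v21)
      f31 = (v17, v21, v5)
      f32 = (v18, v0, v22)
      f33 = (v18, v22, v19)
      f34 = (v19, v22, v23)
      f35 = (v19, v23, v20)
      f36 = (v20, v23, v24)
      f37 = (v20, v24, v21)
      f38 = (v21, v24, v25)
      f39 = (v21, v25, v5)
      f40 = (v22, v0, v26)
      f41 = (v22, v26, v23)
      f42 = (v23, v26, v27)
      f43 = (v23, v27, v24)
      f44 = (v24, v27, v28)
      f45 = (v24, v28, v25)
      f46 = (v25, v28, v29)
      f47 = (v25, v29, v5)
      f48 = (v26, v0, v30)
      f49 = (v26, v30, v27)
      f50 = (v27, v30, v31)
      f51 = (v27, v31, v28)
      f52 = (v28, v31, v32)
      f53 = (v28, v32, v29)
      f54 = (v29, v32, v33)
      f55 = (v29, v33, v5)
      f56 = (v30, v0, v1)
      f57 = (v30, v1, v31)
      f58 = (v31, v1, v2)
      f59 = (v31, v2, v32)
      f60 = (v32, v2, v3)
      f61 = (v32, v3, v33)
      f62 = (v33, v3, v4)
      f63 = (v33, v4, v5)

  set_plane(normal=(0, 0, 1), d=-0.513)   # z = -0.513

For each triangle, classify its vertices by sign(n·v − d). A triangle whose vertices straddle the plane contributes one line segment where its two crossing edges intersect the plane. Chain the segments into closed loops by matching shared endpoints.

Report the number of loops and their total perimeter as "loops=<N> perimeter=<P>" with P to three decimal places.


loops=1 perimeter=14.092

Straddling triangles (16 of 64):
  (v2,v7,v3) [--+] → (1.73325, 1.37191, -0.513)–(2.3016, 0, -0.513)  len=1.4850
  (v3,v7,v8) [+-+] → (1.73325, 1.37191, -0.513)–(1.6274, 1.6274, -0.513)  len=0.2765
  (v7,v11,v8) [--+] → (0.255492, 2.19575, -0.513)–(1.6274, 1.6274, -0.513)  len=1.4850
  (v8,v11,v12) [+-+] → (0.255492, 2.19575, -0.513)–(0, 2.3016, -0.513)  len=0.2765
  (v11,v15,v12) [--+] → (-1.37191, 1.73325, -0.513)–(0, 2.3016, -0.513)  len=1.4850
  (v12,v15,v16) [+-+] → (-1.37191, 1.73325, -0.513)–(-1.6274, 1.6274, -0.513)  len=0.2765
  (v15,v19,v16) [--+] → (-2.19575, 0.255492, -0.513)–(-1.6274, 1.6274, -0.513)  len=1.4850
  (v16,v19,v20) [+-+] → (-2.19575, 0.255492, -0.513)–(-2.3016, 0, -0.513)  len=0.2765
  (v19,v23,v20) [--+] → (-1.73325, -1.37191, -0.513)–(-2.3016, 0, -0.513)  len=1.4850
  (v20,v23,v24) [+-+] → (-1.73325, -1.37191, -0.513)–(-1.6274, -1.6274, -0.513)  len=0.2765
  (v23,v27,v24) [--+] → (-0.255492, -2.19575, -0.513)–(-1.6274, -1.6274, -0.513)  len=1.4850
  (v24,v27,v28) [+-+] → (-0.255492, -2.19575, -0.513)–(0, -2.3016, -0.513)  len=0.2765
  (v27,v31,v28) [--+] → (1.37191, -1.73325, -0.513)–(0, -2.3016, -0.513)  len=1.4850
  (v28,v31,v32) [+-+] → (1.37191, -1.73325, -0.513)–(1.6274, -1.6274, -0.513)  len=0.2765
  (v31,v2,v32) [--+] → (2.19575, -0.255492, -0.513)–(1.6274, -1.6274, -0.513)  len=1.4850
  (v32,v2,v3) [+-+] → (2.19575, -0.255492, -0.513)–(2.3016, 0, -0.513)  len=0.2765

Chained into 1 loop(s):
  loop 1: 16 segments, perimeter = 14.0922
Total perimeter = 14.092


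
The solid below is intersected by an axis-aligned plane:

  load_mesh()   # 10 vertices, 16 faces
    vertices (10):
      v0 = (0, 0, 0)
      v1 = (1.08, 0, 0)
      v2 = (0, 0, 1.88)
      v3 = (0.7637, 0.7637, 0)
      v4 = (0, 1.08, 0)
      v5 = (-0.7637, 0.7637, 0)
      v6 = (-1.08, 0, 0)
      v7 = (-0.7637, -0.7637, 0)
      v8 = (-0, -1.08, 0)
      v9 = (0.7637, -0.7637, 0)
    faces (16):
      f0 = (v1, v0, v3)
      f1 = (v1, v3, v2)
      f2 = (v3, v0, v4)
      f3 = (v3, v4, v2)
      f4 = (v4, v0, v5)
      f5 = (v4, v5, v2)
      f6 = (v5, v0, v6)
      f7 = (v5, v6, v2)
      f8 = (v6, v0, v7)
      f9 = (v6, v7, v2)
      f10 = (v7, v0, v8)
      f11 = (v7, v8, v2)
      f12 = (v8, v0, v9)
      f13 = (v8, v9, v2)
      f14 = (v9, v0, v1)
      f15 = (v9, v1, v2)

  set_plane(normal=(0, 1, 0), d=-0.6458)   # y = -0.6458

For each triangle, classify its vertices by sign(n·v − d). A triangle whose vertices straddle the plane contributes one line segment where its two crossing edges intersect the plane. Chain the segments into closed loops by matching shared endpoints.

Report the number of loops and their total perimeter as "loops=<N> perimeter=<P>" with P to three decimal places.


loops=1 perimeter=3.887

Straddling triangles (8 of 16):
  (v6,v0,v7) [++-] → (-0.6458, -0.6458, 0)–(-0.81253, -0.6458, 0)  len=0.1667
  (v6,v7,v2) [+-+] → (-0.81253, -0.6458, 0)–(-0.6458, -0.6458, 0.290234)  len=0.3347
  (v7,v0,v8) [-+-] → (-0.6458, -0.6458, 0)–(0, -0.6458, 0)  len=0.6458
  (v7,v8,v2) [--+] → (0, -0.6458, 0.75583)–(-0.6458, -0.6458, 0.290234)  len=0.7961
  (v8,v0,v9) [-+-] → (0, -0.6458, 0)–(0.6458, -0.6458, 0)  len=0.6458
  (v8,v9,v2) [--+] → (0.6458, -0.6458, 0.290234)–(0, -0.6458, 0.75583)  len=0.7961
  (v9,v0,v1) [-++] → (0.6458, -0.6458, 0)–(0.81253, -0.6458, 0)  len=0.1667
  (v9,v1,v2) [-++] → (0.81253, -0.6458, 0)–(0.6458, -0.6458, 0.290234)  len=0.3347

Chained into 1 loop(s):
  loop 1: 8 segments, perimeter = 3.8868
Total perimeter = 3.887


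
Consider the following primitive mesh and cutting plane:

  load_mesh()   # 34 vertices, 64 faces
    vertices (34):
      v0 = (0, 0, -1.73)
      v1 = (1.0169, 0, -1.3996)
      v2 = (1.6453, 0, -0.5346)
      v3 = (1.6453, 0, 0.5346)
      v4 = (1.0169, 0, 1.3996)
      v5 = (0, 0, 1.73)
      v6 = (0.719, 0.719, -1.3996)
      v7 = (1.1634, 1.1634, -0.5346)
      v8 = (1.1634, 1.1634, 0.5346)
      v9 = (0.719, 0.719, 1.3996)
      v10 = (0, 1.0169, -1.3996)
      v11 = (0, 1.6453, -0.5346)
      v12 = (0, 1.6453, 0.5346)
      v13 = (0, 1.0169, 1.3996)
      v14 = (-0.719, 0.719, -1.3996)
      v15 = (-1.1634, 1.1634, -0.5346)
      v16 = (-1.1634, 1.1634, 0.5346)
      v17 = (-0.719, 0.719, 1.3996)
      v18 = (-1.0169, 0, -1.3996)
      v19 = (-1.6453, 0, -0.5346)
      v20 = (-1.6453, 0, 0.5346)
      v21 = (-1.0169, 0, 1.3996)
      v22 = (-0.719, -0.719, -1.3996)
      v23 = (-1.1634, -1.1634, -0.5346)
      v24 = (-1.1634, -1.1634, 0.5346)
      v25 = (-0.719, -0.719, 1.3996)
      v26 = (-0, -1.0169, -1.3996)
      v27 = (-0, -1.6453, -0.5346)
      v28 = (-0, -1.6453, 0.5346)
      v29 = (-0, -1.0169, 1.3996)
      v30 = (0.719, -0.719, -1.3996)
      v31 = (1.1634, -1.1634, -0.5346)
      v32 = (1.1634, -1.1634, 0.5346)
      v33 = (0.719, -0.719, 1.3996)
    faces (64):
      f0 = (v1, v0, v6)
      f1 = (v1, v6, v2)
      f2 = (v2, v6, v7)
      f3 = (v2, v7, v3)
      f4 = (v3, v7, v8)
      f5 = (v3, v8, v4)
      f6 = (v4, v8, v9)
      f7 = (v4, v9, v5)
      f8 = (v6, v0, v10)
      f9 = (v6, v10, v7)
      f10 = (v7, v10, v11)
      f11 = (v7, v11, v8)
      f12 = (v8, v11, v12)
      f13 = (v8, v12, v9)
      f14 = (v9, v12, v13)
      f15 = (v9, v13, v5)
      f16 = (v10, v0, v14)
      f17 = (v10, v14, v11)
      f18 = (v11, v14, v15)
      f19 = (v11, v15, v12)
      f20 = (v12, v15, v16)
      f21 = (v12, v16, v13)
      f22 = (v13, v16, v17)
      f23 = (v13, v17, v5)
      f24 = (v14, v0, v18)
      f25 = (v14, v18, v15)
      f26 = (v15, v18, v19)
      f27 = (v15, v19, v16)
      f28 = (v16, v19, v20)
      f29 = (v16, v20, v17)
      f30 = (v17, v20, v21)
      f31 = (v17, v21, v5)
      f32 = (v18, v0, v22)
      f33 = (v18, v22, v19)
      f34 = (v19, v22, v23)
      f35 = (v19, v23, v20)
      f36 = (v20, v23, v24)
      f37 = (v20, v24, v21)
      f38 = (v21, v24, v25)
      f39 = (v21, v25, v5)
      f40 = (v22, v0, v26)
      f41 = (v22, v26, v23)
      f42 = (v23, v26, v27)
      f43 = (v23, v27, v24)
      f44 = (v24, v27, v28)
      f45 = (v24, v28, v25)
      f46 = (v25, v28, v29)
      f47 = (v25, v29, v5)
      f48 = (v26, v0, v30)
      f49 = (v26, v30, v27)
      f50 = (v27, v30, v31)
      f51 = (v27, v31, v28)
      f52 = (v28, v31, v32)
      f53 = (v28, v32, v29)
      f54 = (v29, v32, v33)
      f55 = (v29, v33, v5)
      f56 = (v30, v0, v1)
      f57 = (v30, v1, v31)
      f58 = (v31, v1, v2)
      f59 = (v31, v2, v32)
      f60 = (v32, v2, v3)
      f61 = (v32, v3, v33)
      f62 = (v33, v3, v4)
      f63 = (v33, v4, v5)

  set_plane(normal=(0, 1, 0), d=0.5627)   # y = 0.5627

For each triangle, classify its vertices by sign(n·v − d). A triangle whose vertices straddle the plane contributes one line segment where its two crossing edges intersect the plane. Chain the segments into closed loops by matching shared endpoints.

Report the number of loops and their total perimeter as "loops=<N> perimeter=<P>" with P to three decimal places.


loops=1 perimeter=9.616

Straddling triangles (20 of 64):
  (v1,v0,v6) [--+] → (0.5627, 0.5627, -1.47142)–(0.783759, 0.5627, -1.3996)  len=0.2324
  (v1,v6,v2) [-+-] → (0.783759, 0.5627, -1.3996)–(0.920364, 0.5627, -1.21156)  len=0.2324
  (v2,v6,v7) [-++] → (0.920364, 0.5627, -1.21156)–(1.41222, 0.5627, -0.5346)  len=0.8368
  (v2,v7,v3) [-+-] → (1.41222, 0.5627, -0.5346)–(1.41222, 0.5627, 0.0174616)  len=0.5521
  (v3,v7,v8) [-++] → (1.41222, 0.5627, 0.0174616)–(1.41222, 0.5627, 0.5346)  len=0.5171
  (v3,v8,v4) [-+-] → (1.41222, 0.5627, 0.5346)–(1.08776, 0.5627, 0.981227)  len=0.5520
  (v4,v8,v9) [-++] → (1.08776, 0.5627, 0.981227)–(0.783759, 0.5627, 1.3996)  len=0.5172
  (v4,v9,v5) [-+-] → (0.783759, 0.5627, 1.3996)–(0.5627, 0.5627, 1.47142)  len=0.2324
  (v6,v0,v10) [+-+] → (0.5627, 0.5627, -1.47142)–(0, 0.5627, -1.54717)  len=0.5678
  (v9,v13,v5) [++-] → (0, 0.5627, 1.54717)–(0.5627, 0.5627, 1.47142)  len=0.5678
  (v10,v0,v14) [+-+] → (0, 0.5627, -1.54717)–(-0.5627, 0.5627, -1.47142)  len=0.5678
  (v13,v17,v5) [++-] → (-0.5627, 0.5627, 1.47142)–(0, 0.5627, 1.54717)  len=0.5678
  (v14,v0,v18) [+--] → (-0.5627, 0.5627, -1.47142)–(-0.783759, 0.5627, -1.3996)  len=0.2324
  (v14,v18,v15) [+-+] → (-0.783759, 0.5627, -1.3996)–(-1.08776, 0.5627, -0.981227)  len=0.5172
  (v15,v18,v19) [+--] → (-1.08776, 0.5627, -0.981227)–(-1.41222, 0.5627, -0.5346)  len=0.5520
  (v15,v19,v16) [+-+] → (-1.41222, 0.5627, -0.5346)–(-1.41222, 0.5627, -0.0174616)  len=0.5171
  (v16,v19,v20) [+--] → (-1.41222, 0.5627, -0.0174616)–(-1.41222, 0.5627, 0.5346)  len=0.5521
  (v16,v20,v17) [+-+] → (-1.41222, 0.5627, 0.5346)–(-0.920364, 0.5627, 1.21156)  len=0.8368
  (v17,v20,v21) [+--] → (-0.920364, 0.5627, 1.21156)–(-0.783759, 0.5627, 1.3996)  len=0.2324
  (v17,v21,v5) [+--] → (-0.783759, 0.5627, 1.3996)–(-0.5627, 0.5627, 1.47142)  len=0.2324

Chained into 1 loop(s):
  loop 1: 20 segments, perimeter = 9.6160
Total perimeter = 9.616


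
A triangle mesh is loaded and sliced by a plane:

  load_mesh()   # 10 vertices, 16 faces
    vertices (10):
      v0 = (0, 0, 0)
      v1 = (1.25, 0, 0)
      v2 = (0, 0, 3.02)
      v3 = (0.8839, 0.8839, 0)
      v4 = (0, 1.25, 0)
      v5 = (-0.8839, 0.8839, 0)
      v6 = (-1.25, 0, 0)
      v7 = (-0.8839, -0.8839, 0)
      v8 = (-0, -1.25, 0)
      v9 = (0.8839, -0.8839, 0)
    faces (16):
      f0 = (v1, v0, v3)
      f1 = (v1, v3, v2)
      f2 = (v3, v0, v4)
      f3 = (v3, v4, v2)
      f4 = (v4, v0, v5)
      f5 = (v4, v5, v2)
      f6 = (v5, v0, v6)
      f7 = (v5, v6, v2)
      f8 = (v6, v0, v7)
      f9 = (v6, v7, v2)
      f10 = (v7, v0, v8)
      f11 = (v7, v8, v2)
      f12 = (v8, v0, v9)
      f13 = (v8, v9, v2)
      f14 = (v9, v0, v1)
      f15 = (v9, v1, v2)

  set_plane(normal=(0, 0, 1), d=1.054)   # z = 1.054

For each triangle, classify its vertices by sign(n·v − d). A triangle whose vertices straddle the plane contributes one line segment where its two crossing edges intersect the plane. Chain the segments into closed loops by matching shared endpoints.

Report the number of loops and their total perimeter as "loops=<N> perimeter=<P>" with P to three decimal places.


loops=1 perimeter=4.983

Straddling triangles (8 of 16):
  (v1,v3,v2) [--+] → (0.575413, 0.575413, 1.054)–(0.813742, 0, 1.054)  len=0.6228
  (v3,v4,v2) [--+] → (0, 0.813742, 1.054)–(0.575413, 0.575413, 1.054)  len=0.6228
  (v4,v5,v2) [--+] → (-0.575413, 0.575413, 1.054)–(0, 0.813742, 1.054)  len=0.6228
  (v5,v6,v2) [--+] → (-0.813742, 0, 1.054)–(-0.575413, 0.575413, 1.054)  len=0.6228
  (v6,v7,v2) [--+] → (-0.575413, -0.575413, 1.054)–(-0.813742, 0, 1.054)  len=0.6228
  (v7,v8,v2) [--+] → (0, -0.813742, 1.054)–(-0.575413, -0.575413, 1.054)  len=0.6228
  (v8,v9,v2) [--+] → (0.575413, -0.575413, 1.054)–(0, -0.813742, 1.054)  len=0.6228
  (v9,v1,v2) [--+] → (0.813742, 0, 1.054)–(0.575413, -0.575413, 1.054)  len=0.6228

Chained into 1 loop(s):
  loop 1: 8 segments, perimeter = 4.9825
Total perimeter = 4.983


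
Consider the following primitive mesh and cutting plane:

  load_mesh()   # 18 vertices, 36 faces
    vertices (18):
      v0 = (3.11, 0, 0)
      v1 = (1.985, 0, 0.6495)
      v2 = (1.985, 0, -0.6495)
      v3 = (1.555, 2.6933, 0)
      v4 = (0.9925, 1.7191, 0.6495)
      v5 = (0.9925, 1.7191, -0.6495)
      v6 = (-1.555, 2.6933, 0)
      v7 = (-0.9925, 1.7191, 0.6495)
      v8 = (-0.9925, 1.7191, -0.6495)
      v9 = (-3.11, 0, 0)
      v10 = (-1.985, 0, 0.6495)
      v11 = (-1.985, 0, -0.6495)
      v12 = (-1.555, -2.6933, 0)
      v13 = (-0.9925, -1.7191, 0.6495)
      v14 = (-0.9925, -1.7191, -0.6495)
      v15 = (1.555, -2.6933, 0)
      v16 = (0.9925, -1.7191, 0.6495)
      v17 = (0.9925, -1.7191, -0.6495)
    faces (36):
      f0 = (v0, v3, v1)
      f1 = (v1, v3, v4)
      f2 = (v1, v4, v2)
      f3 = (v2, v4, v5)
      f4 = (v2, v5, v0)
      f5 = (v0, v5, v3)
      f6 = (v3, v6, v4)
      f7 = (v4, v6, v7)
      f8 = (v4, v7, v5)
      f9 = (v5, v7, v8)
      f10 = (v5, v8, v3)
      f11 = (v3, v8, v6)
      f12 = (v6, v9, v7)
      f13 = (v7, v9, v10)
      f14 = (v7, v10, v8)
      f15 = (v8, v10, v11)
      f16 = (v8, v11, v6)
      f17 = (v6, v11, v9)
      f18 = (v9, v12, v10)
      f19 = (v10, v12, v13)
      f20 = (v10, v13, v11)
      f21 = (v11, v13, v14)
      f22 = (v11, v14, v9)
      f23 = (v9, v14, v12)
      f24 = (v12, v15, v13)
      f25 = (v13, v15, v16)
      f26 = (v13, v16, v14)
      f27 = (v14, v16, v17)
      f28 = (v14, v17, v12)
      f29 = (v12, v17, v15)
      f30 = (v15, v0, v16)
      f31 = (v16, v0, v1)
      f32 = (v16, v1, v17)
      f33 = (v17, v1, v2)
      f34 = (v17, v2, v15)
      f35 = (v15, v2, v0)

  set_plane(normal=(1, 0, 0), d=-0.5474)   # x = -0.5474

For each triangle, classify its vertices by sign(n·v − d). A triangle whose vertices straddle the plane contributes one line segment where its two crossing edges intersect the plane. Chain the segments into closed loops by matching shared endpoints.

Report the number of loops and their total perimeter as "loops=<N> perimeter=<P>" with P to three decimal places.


loops=2 perimeter=7.281

Straddling triangles (12 of 36):
  (v3,v6,v4) [+-+] → (-0.5474, 2.6933, 0)–(-0.5474, 2.30798, 0.256894)  len=0.4631
  (v4,v6,v7) [+--] → (-0.5474, 2.30798, 0.256894)–(-0.5474, 1.7191, 0.6495)  len=0.7078
  (v4,v7,v5) [+-+] → (-0.5474, 1.7191, 0.6495)–(-0.5474, 1.7191, 0.358223)  len=0.2913
  (v5,v7,v8) [+--] → (-0.5474, 1.7191, 0.358223)–(-0.5474, 1.7191, -0.6495)  len=1.0077
  (v5,v8,v3) [+-+] → (-0.5474, 1.7191, -0.6495)–(-0.5474, 1.88931, -0.536019)  len=0.2046
  (v3,v8,v6) [+--] → (-0.5474, 1.88931, -0.536019)–(-0.5474, 2.6933, 0)  len=0.9663
  (v12,v15,v13) [-+-] → (-0.5474, -2.6933, 0)–(-0.5474, -1.88931, 0.536019)  len=0.9663
  (v13,v15,v16) [-++] → (-0.5474, -1.88931, 0.536019)–(-0.5474, -1.7191, 0.6495)  len=0.2046
  (v13,v16,v14) [-+-] → (-0.5474, -1.7191, 0.6495)–(-0.5474, -1.7191, -0.358223)  len=1.0077
  (v14,v16,v17) [-++] → (-0.5474, -1.7191, -0.358223)–(-0.5474, -1.7191, -0.6495)  len=0.2913
  (v14,v17,v12) [-+-] → (-0.5474, -1.7191, -0.6495)–(-0.5474, -2.30798, -0.256894)  len=0.7078
  (v12,v17,v15) [-++] → (-0.5474, -2.30798, -0.256894)–(-0.5474, -2.6933, 0)  len=0.4631

Chained into 2 loop(s):
  loop 1: 6 segments, perimeter = 3.6407
  loop 2: 6 segments, perimeter = 3.6407
Total perimeter = 7.281


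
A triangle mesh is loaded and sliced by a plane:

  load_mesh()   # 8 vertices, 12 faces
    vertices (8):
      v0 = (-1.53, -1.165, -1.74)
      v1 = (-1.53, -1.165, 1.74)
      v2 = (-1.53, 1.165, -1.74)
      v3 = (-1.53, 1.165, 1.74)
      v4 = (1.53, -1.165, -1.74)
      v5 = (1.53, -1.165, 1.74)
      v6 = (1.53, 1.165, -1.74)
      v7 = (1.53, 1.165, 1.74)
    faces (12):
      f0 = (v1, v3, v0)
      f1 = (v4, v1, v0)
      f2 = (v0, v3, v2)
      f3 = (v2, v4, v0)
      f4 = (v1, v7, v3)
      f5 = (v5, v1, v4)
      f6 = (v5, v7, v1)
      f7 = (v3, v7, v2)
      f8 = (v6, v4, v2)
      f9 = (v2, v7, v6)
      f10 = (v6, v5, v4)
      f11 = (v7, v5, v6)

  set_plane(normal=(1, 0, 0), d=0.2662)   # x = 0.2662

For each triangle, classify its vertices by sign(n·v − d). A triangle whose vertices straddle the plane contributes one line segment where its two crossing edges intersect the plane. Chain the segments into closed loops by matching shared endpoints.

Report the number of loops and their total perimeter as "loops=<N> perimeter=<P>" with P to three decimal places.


loops=1 perimeter=11.620

Straddling triangles (8 of 12):
  (v4,v1,v0) [+--] → (0.2662, -1.165, -0.302737)–(0.2662, -1.165, -1.74)  len=1.4373
  (v2,v4,v0) [-+-] → (0.2662, -0.202695, -1.74)–(0.2662, -1.165, -1.74)  len=0.9623
  (v1,v7,v3) [-+-] → (0.2662, 0.202695, 1.74)–(0.2662, 1.165, 1.74)  len=0.9623
  (v5,v1,v4) [+-+] → (0.2662, -1.165, 1.74)–(0.2662, -1.165, -0.302737)  len=2.0427
  (v5,v7,v1) [++-] → (0.2662, 0.202695, 1.74)–(0.2662, -1.165, 1.74)  len=1.3677
  (v3,v7,v2) [-+-] → (0.2662, 1.165, 1.74)–(0.2662, 1.165, 0.302737)  len=1.4373
  (v6,v4,v2) [++-] → (0.2662, -0.202695, -1.74)–(0.2662, 1.165, -1.74)  len=1.3677
  (v2,v7,v6) [-++] → (0.2662, 1.165, 0.302737)–(0.2662, 1.165, -1.74)  len=2.0427

Chained into 1 loop(s):
  loop 1: 8 segments, perimeter = 11.6200
Total perimeter = 11.620


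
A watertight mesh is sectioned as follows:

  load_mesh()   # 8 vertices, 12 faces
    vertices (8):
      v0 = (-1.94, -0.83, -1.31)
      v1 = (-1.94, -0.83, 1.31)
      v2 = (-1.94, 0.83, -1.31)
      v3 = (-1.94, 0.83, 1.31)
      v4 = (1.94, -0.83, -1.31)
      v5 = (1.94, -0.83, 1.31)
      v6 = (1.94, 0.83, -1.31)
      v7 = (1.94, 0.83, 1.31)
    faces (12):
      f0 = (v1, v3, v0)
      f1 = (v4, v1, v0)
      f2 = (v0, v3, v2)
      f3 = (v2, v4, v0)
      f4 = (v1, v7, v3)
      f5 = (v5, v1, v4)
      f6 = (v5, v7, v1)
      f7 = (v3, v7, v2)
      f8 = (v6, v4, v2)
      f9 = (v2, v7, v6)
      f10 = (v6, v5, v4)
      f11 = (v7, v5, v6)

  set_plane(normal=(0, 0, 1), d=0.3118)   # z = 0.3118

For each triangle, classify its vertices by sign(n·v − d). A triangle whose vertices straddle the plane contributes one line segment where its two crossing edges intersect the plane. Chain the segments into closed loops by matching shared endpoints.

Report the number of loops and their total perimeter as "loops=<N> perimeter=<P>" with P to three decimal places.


loops=1 perimeter=11.080

Straddling triangles (8 of 12):
  (v1,v3,v0) [++-] → (-1.94, 0.197553, 0.3118)–(-1.94, -0.83, 0.3118)  len=1.0276
  (v4,v1,v0) [-+-] → (-0.46175, -0.83, 0.3118)–(-1.94, -0.83, 0.3118)  len=1.4783
  (v0,v3,v2) [-+-] → (-1.94, 0.197553, 0.3118)–(-1.94, 0.83, 0.3118)  len=0.6324
  (v5,v1,v4) [++-] → (-0.46175, -0.83, 0.3118)–(1.94, -0.83, 0.3118)  len=2.4017
  (v3,v7,v2) [++-] → (0.46175, 0.83, 0.3118)–(-1.94, 0.83, 0.3118)  len=2.4017
  (v2,v7,v6) [-+-] → (0.46175, 0.83, 0.3118)–(1.94, 0.83, 0.3118)  len=1.4783
  (v6,v5,v4) [-+-] → (1.94, -0.197553, 0.3118)–(1.94, -0.83, 0.3118)  len=0.6324
  (v7,v5,v6) [++-] → (1.94, -0.197553, 0.3118)–(1.94, 0.83, 0.3118)  len=1.0276

Chained into 1 loop(s):
  loop 1: 8 segments, perimeter = 11.0800
Total perimeter = 11.080


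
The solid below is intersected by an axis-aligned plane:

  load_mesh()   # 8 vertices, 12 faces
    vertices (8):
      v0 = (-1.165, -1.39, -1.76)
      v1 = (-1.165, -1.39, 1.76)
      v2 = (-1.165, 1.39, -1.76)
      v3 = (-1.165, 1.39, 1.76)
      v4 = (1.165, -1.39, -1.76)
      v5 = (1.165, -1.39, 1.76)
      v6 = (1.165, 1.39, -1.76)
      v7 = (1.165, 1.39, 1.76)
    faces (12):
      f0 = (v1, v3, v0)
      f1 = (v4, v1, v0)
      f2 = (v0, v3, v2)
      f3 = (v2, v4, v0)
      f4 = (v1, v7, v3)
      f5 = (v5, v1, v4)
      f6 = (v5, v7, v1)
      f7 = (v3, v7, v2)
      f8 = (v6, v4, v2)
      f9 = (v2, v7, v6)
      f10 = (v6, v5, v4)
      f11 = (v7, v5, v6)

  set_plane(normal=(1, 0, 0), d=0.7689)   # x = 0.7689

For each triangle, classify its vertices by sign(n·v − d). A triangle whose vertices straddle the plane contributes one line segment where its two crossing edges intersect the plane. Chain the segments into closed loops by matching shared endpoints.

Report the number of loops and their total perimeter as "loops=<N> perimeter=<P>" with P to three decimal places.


loops=1 perimeter=12.600

Straddling triangles (8 of 12):
  (v4,v1,v0) [+--] → (0.7689, -1.39, -1.1616)–(0.7689, -1.39, -1.76)  len=0.5984
  (v2,v4,v0) [-+-] → (0.7689, -0.9174, -1.76)–(0.7689, -1.39, -1.76)  len=0.4726
  (v1,v7,v3) [-+-] → (0.7689, 0.9174, 1.76)–(0.7689, 1.39, 1.76)  len=0.4726
  (v5,v1,v4) [+-+] → (0.7689, -1.39, 1.76)–(0.7689, -1.39, -1.1616)  len=2.9216
  (v5,v7,v1) [++-] → (0.7689, 0.9174, 1.76)–(0.7689, -1.39, 1.76)  len=2.3074
  (v3,v7,v2) [-+-] → (0.7689, 1.39, 1.76)–(0.7689, 1.39, 1.1616)  len=0.5984
  (v6,v4,v2) [++-] → (0.7689, -0.9174, -1.76)–(0.7689, 1.39, -1.76)  len=2.3074
  (v2,v7,v6) [-++] → (0.7689, 1.39, 1.1616)–(0.7689, 1.39, -1.76)  len=2.9216

Chained into 1 loop(s):
  loop 1: 8 segments, perimeter = 12.6000
Total perimeter = 12.600


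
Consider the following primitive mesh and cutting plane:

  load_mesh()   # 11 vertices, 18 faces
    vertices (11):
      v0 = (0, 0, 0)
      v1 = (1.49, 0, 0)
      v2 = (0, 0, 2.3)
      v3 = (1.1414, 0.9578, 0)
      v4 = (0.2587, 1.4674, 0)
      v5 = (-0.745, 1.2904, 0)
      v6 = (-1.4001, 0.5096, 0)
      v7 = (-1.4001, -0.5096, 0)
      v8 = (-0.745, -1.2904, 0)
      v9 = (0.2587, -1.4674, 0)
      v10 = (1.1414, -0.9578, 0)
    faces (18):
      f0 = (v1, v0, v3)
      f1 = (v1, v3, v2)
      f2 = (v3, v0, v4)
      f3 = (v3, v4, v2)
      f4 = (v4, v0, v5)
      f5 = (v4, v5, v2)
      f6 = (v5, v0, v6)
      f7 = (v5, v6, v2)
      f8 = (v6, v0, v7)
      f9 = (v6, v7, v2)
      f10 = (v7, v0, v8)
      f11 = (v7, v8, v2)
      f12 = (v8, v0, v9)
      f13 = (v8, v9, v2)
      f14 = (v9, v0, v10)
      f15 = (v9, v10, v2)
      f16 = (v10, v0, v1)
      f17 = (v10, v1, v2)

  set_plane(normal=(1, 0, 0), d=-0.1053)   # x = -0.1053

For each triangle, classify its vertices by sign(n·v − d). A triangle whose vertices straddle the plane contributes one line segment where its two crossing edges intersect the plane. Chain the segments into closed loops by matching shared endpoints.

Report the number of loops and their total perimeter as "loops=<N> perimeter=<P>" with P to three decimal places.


Straddling triangles (10 of 18):
  (v4,v0,v5) [++-] → (-0.1053, 0.182388, 0)–(-0.1053, 1.40321, 0)  len=1.2208
  (v4,v5,v2) [+-+] → (-0.1053, 1.40321, 0)–(-0.1053, 0.182388, 1.97491)  len=2.3218
  (v5,v0,v6) [-+-] → (-0.1053, 0.182388, 0)–(-0.1053, 0.0383265, 0)  len=0.1441
  (v5,v6,v2) [--+] → (-0.1053, 0.0383265, 2.12702)–(-0.1053, 0.182388, 1.97491)  len=0.2095
  (v6,v0,v7) [-+-] → (-0.1053, 0.0383265, 0)–(-0.1053, -0.0383265, 0)  len=0.0767
  (v6,v7,v2) [--+] → (-0.1053, -0.0383265, 2.12702)–(-0.1053, 0.0383265, 2.12702)  len=0.0767
  (v7,v0,v8) [-+-] → (-0.1053, -0.0383265, 0)–(-0.1053, -0.182388, 0)  len=0.1441
  (v7,v8,v2) [--+] → (-0.1053, -0.182388, 1.97491)–(-0.1053, -0.0383265, 2.12702)  len=0.2095
  (v8,v0,v9) [-++] → (-0.1053, -0.182388, 0)–(-0.1053, -1.40321, 0)  len=1.2208
  (v8,v9,v2) [-++] → (-0.1053, -1.40321, 0)–(-0.1053, -0.182388, 1.97491)  len=2.3218

Chained into 1 loop(s):
  loop 1: 10 segments, perimeter = 7.9456
Total perimeter = 7.946

loops=1 perimeter=7.946
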